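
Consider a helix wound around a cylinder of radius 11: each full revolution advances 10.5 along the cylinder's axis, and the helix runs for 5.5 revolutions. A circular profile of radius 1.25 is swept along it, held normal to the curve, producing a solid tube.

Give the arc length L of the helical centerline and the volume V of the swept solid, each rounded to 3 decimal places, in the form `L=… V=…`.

2πR = 2π·11 = 69.115038
per-turn = √(69.115038² + 10.5²) = √(4776.8885 + 110.25) = √4887.1385 = 69.908072
L = 5.5 × 69.908072 = 384.494396
V = π·1.25² × L = 4.908739 × 384.494396 = 1887.382453

L=384.494 V=1887.382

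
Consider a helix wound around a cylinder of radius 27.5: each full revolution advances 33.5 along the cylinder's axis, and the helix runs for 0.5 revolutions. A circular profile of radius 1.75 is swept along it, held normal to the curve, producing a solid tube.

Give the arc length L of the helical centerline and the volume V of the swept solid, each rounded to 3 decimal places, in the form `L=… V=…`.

L=88.003 V=846.684

2πR = 2π·27.5 = 172.787596
per-turn = √(172.787596² + 33.5²) = √(29855.5533 + 1122.25) = √30977.8033 = 176.005123
L = 0.5 × 176.005123 = 88.002561
V = π·1.75² × L = 9.621128 × 88.002561 = 846.683865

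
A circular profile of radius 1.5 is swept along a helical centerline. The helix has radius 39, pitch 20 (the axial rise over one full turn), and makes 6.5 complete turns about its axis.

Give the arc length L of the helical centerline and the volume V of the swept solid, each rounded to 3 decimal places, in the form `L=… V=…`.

2πR = 2π·39 = 245.044227
per-turn = √(245.044227² + 20²) = √(60046.6732 + 400) = √60446.6732 = 245.859051
L = 6.5 × 245.859051 = 1598.083834
V = π·1.5² × L = 7.068583 × 1598.083834 = 11296.188976

L=1598.084 V=11296.189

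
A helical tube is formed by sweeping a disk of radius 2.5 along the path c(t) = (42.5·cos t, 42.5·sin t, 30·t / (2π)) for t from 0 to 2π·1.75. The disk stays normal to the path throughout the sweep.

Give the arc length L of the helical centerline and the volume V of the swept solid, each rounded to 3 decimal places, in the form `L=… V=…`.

2πR = 2π·42.5 = 267.035376
per-turn = √(267.035376² + 30²) = √(71307.8918 + 900) = √72207.8918 = 268.715262
L = 1.75 × 268.715262 = 470.251708
V = π·2.5² × L = 19.634954 × 470.251708 = 9233.370690

L=470.252 V=9233.371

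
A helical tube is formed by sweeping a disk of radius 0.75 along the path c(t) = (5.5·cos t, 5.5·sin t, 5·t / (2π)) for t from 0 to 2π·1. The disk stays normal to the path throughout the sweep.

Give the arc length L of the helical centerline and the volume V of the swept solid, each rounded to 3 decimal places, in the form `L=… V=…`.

L=34.917 V=61.704

2πR = 2π·5.5 = 34.557519
per-turn = √(34.557519² + 5²) = √(1194.2221 + 25) = √1219.2221 = 34.917361
L = 1 × 34.917361 = 34.917361
V = π·0.75² × L = 1.767146 × 34.917361 = 61.704071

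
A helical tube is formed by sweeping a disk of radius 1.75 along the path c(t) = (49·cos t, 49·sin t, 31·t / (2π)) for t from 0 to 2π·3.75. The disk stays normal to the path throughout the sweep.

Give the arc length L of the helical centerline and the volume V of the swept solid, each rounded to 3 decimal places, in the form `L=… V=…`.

2πR = 2π·49 = 307.876080
per-turn = √(307.876080² + 31²) = √(94787.6807 + 961) = √95748.6807 = 309.432837
L = 3.75 × 309.432837 = 1160.373139
V = π·1.75² × L = 9.621128 × 1160.373139 = 11164.097921

L=1160.373 V=11164.098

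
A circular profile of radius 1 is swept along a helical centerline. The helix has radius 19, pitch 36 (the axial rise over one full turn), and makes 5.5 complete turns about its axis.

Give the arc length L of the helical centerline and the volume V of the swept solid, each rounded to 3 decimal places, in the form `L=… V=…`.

L=685.797 V=2154.496

2πR = 2π·19 = 119.380521
per-turn = √(119.380521² + 36²) = √(14251.7088 + 1296) = √15547.7088 = 124.690452
L = 5.5 × 124.690452 = 685.797485
V = π·1² × L = 3.141593 × 685.797485 = 2154.496339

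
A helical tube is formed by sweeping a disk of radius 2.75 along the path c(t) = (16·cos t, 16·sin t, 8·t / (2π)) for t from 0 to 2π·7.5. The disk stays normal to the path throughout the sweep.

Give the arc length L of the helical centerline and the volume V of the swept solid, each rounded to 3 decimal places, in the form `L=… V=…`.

L=756.366 V=17969.961

2πR = 2π·16 = 100.530965
per-turn = √(100.530965² + 8²) = √(10106.4749 + 64) = √10170.4749 = 100.848772
L = 7.5 × 100.848772 = 756.365793
V = π·2.75² × L = 23.758294 × 756.365793 = 17969.961227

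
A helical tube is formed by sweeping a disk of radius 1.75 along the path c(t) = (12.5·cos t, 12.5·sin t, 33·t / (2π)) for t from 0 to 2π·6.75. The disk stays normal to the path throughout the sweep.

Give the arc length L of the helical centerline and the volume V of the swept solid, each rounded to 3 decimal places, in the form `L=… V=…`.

L=575.039 V=5532.525

2πR = 2π·12.5 = 78.539816
per-turn = √(78.539816² + 33²) = √(6168.5028 + 1089) = √7257.5028 = 85.190978
L = 6.75 × 85.190978 = 575.039102
V = π·1.75² × L = 9.621128 × 575.039102 = 5532.524521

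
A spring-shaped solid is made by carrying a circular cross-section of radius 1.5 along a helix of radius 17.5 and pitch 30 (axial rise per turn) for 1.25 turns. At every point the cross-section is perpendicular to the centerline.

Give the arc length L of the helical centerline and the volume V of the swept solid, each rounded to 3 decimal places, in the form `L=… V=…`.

L=142.469 V=1007.051

2πR = 2π·17.5 = 109.955743
per-turn = √(109.955743² + 30²) = √(12090.2654 + 900) = √12990.2654 = 113.974845
L = 1.25 × 113.974845 = 142.468557
V = π·1.5² × L = 7.068583 × 142.468557 = 1007.050886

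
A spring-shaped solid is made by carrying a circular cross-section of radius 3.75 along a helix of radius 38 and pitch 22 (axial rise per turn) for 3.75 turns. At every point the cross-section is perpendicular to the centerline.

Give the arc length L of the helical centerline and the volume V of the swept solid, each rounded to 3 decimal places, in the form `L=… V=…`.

L=899.147 V=39723.086

2πR = 2π·38 = 238.761042
per-turn = √(238.761042² + 22²) = √(57006.8350 + 484) = √57490.8350 = 239.772465
L = 3.75 × 239.772465 = 899.146744
V = π·3.75² × L = 44.178647 × 899.146744 = 39723.086332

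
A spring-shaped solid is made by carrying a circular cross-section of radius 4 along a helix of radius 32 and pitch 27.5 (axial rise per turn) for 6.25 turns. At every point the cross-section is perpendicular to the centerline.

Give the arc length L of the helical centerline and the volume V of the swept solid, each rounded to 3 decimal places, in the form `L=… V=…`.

L=1268.337 V=63753.551

2πR = 2π·32 = 201.061930
per-turn = √(201.061930² + 27.5²) = √(40425.8996 + 756.25) = √41182.1496 = 202.933855
L = 6.25 × 202.933855 = 1268.336596
V = π·4² × L = 50.265482 × 1268.336596 = 63753.550897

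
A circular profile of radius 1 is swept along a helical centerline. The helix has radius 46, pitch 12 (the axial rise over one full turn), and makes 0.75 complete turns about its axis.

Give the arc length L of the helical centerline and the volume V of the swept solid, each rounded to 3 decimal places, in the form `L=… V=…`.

L=216.957 V=681.589

2πR = 2π·46 = 289.026524
per-turn = √(289.026524² + 12²) = √(83536.3317 + 144) = √83680.3317 = 289.275529
L = 0.75 × 289.275529 = 216.956647
V = π·1² × L = 3.141593 × 216.956647 = 681.589407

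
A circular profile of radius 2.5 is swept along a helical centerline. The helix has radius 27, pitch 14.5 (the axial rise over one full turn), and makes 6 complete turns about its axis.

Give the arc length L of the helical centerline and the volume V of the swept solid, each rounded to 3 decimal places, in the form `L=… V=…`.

2πR = 2π·27 = 169.646003
per-turn = √(169.646003² + 14.5²) = √(28779.7664 + 210.25) = √28990.0164 = 170.264548
L = 6 × 170.264548 = 1021.587290
V = π·2.5² × L = 19.634954 × 1021.587290 = 20058.819538

L=1021.587 V=20058.820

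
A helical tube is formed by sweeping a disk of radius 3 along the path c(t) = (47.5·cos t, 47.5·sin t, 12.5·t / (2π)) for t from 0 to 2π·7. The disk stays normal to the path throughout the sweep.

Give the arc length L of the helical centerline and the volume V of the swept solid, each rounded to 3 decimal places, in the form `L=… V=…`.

L=2090.991 V=59121.369

2πR = 2π·47.5 = 298.451302
per-turn = √(298.451302² + 12.5²) = √(89073.1797 + 156.25) = √89229.4297 = 298.712955
L = 7 × 298.712955 = 2090.990688
V = π·3² × L = 28.274334 × 2090.990688 = 59121.368850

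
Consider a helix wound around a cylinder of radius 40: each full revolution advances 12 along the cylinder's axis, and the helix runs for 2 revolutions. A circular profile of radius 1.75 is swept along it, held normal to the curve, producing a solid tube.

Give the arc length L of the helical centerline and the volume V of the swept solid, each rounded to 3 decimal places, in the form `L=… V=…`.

2πR = 2π·40 = 251.327412
per-turn = √(251.327412² + 12²) = √(63165.4682 + 144) = √63309.4682 = 251.613728
L = 2 × 251.613728 = 503.227456
V = π·1.75² × L = 9.621128 × 503.227456 = 4841.615518

L=503.227 V=4841.616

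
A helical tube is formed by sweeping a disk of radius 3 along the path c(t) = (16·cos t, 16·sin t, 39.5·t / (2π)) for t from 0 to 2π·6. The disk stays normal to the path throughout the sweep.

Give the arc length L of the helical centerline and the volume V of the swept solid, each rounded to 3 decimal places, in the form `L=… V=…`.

L=648.076 V=18323.908

2πR = 2π·16 = 100.530965
per-turn = √(100.530965² + 39.5²) = √(10106.4749 + 1560.25) = √11666.7249 = 108.012615
L = 6 × 108.012615 = 648.075687
V = π·3² × L = 28.274334 × 648.075687 = 18323.908367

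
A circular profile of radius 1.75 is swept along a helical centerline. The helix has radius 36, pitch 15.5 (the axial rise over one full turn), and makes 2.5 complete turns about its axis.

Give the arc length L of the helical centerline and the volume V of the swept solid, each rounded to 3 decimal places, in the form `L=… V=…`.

L=566.813 V=5453.378

2πR = 2π·36 = 226.194671
per-turn = √(226.194671² + 15.5²) = √(51164.0292 + 240.25) = √51404.2792 = 226.725118
L = 2.5 × 226.725118 = 566.812795
V = π·1.75² × L = 9.621128 × 566.812795 = 5453.378175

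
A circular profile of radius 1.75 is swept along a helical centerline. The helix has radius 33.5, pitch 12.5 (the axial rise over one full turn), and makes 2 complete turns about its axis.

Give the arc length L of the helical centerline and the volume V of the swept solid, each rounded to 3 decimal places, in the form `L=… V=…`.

2πR = 2π·33.5 = 210.486708
per-turn = √(210.486708² + 12.5²) = √(44304.6542 + 156.25) = √44460.9042 = 210.857545
L = 2 × 210.857545 = 421.715089
V = π·1.75² × L = 9.621128 × 421.715089 = 4057.374644

L=421.715 V=4057.375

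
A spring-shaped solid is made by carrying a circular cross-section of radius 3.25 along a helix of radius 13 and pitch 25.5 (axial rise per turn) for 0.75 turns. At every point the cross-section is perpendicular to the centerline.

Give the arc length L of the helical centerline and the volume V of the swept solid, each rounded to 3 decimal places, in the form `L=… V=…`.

2πR = 2π·13 = 81.681409
per-turn = √(81.681409² + 25.5²) = √(6671.8526 + 650.25) = √7322.1026 = 85.569285
L = 0.75 × 85.569285 = 64.176964
V = π·3.25² × L = 33.183072 × 64.176964 = 2129.588841

L=64.177 V=2129.589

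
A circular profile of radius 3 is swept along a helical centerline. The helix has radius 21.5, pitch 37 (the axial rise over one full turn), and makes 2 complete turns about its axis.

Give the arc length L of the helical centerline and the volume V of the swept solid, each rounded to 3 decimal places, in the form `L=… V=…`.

L=280.128 V=7920.427

2πR = 2π·21.5 = 135.088484
per-turn = √(135.088484² + 37²) = √(18248.8985 + 1369) = √19617.8985 = 140.063909
L = 2 × 140.063909 = 280.127818
V = π·3² × L = 28.274334 × 280.127818 = 7920.427442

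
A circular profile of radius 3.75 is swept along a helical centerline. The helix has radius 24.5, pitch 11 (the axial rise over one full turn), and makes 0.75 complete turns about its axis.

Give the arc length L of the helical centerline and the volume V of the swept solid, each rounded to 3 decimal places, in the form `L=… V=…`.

L=115.748 V=5113.586

2πR = 2π·24.5 = 153.938040
per-turn = √(153.938040² + 11²) = √(23696.9202 + 121) = √23817.9202 = 154.330555
L = 0.75 × 154.330555 = 115.747916
V = π·3.75² × L = 44.178647 × 115.747916 = 5113.586293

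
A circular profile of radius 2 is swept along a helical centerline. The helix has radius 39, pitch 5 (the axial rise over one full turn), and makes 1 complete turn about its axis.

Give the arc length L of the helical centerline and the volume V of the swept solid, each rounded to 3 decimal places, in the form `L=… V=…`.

2πR = 2π·39 = 245.044227
per-turn = √(245.044227² + 5²) = √(60046.6732 + 25) = √60071.6732 = 245.095233
L = 1 × 245.095233 = 245.095233
V = π·2² × L = 12.566371 × 245.095233 = 3079.957532

L=245.095 V=3079.958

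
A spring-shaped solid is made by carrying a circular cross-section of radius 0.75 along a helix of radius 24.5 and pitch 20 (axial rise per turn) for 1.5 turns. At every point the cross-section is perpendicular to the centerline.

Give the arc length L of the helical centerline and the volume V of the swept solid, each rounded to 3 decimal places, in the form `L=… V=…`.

L=232.848 V=411.476

2πR = 2π·24.5 = 153.938040
per-turn = √(153.938040² + 20²) = √(23696.9202 + 400) = √24096.9202 = 155.231827
L = 1.5 × 155.231827 = 232.847741
V = π·0.75² × L = 1.767146 × 232.847741 = 411.475923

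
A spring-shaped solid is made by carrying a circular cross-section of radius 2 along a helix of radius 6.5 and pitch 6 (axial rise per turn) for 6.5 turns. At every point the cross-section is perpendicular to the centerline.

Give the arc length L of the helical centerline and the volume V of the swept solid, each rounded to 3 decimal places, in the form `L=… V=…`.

2πR = 2π·6.5 = 40.840704
per-turn = √(40.840704² + 6²) = √(1667.9631 + 36) = √1703.9631 = 41.279088
L = 6.5 × 41.279088 = 268.314075
V = π·2² × L = 12.566371 × 268.314075 = 3371.734107

L=268.314 V=3371.734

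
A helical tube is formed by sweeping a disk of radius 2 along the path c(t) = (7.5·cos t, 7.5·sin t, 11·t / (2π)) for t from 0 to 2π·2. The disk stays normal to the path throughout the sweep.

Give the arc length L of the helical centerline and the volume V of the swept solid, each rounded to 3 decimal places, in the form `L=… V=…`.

2πR = 2π·7.5 = 47.123890
per-turn = √(47.123890² + 11²) = √(2220.6610 + 121) = √2341.6610 = 48.390712
L = 2 × 48.390712 = 96.781424
V = π·2² × L = 12.566371 × 96.781424 = 1216.191238

L=96.781 V=1216.191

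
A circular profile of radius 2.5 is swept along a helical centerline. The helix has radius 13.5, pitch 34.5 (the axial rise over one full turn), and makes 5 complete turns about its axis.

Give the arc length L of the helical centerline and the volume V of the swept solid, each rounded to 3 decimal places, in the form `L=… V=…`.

2πR = 2π·13.5 = 84.823002
per-turn = √(84.823002² + 34.5²) = √(7194.9416 + 1190.25) = √8385.1916 = 91.570692
L = 5 × 91.570692 = 457.853459
V = π·2.5² × L = 19.634954 × 457.853459 = 8989.931651

L=457.853 V=8989.932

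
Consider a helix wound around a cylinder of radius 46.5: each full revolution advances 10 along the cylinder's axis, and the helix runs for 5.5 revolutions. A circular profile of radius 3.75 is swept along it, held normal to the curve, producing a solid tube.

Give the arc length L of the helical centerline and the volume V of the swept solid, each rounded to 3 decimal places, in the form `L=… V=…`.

2πR = 2π·46.5 = 292.168117
per-turn = √(292.168117² + 10²) = √(85362.2085 + 100) = √85462.2085 = 292.339201
L = 5.5 × 292.339201 = 1607.865606
V = π·3.75² × L = 44.178647 × 1607.865606 = 71033.326522

L=1607.866 V=71033.327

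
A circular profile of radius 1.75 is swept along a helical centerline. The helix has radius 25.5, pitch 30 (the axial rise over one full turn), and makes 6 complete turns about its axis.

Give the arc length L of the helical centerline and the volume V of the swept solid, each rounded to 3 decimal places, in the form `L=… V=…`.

2πR = 2π·25.5 = 160.221225
per-turn = √(160.221225² + 30²) = √(25670.8410 + 900) = √26570.8410 = 163.005647
L = 6 × 163.005647 = 978.033884
V = π·1.75² × L = 9.621128 × 978.033884 = 9409.788696

L=978.034 V=9409.789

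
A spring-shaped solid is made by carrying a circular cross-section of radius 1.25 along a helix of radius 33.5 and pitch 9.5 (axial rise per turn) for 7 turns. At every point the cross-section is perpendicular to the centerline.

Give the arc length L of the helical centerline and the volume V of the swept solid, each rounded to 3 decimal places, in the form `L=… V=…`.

2πR = 2π·33.5 = 210.486708
per-turn = √(210.486708² + 9.5²) = √(44304.6542 + 90.25) = √44394.9042 = 210.700983
L = 7 × 210.700983 = 1474.906880
V = π·1.25² × L = 4.908739 × 1474.906880 = 7239.932215

L=1474.907 V=7239.932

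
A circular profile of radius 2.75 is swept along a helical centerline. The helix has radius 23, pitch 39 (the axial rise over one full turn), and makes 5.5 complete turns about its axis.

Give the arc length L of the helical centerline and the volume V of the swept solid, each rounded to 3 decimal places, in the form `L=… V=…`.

2πR = 2π·23 = 144.513262
per-turn = √(144.513262² + 39²) = √(20884.0829 + 1521) = √22405.0829 = 149.683275
L = 5.5 × 149.683275 = 823.258014
V = π·2.75² × L = 23.758294 × 823.258014 = 19559.206306

L=823.258 V=19559.206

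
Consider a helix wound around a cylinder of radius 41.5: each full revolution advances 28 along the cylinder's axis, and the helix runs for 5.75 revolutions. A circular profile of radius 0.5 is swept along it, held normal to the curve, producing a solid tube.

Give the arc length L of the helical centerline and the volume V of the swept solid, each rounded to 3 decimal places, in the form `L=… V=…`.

L=1507.945 V=1184.337

2πR = 2π·41.5 = 260.752190
per-turn = √(260.752190² + 28²) = √(67991.7047 + 784) = √68775.7047 = 262.251224
L = 5.75 × 262.251224 = 1507.944541
V = π·0.5² × L = 0.785398 × 1507.944541 = 1184.336873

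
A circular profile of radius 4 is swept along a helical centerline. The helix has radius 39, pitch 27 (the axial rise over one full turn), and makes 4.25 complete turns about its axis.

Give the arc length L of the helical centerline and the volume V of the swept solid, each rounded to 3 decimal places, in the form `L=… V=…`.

2πR = 2π·39 = 245.044227
per-turn = √(245.044227² + 27²) = √(60046.6732 + 729) = √60775.6732 = 246.527226
L = 4.25 × 246.527226 = 1047.740711
V = π·4² × L = 50.265482 × 1047.740711 = 52665.192311

L=1047.741 V=52665.192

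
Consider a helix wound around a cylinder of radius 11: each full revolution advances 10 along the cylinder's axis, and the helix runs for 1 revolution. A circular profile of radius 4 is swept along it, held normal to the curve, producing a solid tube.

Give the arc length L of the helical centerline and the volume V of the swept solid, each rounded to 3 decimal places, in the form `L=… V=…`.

L=69.835 V=3510.276

2πR = 2π·11 = 69.115038
per-turn = √(69.115038² + 10²) = √(4776.8885 + 100) = √4876.8885 = 69.834723
L = 1 × 69.834723 = 69.834723
V = π·4² × L = 50.265482 × 69.834723 = 3510.276042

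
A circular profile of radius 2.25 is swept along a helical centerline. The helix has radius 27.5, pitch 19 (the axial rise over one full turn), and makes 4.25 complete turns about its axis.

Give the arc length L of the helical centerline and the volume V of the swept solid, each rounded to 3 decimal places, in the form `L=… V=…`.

L=738.774 V=11749.687

2πR = 2π·27.5 = 172.787596
per-turn = √(172.787596² + 19²) = √(29855.5533 + 361) = √30216.5533 = 173.829092
L = 4.25 × 173.829092 = 738.773642
V = π·2.25² × L = 15.904313 × 738.773642 = 11749.687098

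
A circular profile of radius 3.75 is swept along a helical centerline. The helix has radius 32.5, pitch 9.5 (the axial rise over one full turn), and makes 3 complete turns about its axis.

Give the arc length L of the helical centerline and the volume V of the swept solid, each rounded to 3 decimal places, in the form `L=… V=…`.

L=613.273 V=27093.578

2πR = 2π·32.5 = 204.203522
per-turn = √(204.203522² + 9.5²) = √(41699.0786 + 90.25) = √41789.3286 = 204.424384
L = 3 × 204.424384 = 613.273151
V = π·3.75² × L = 44.178647 × 613.273151 = 27093.577849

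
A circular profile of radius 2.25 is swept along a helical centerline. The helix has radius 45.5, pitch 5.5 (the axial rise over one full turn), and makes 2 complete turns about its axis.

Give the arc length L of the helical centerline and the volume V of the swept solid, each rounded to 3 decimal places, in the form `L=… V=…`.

L=571.876 V=9095.289

2πR = 2π·45.5 = 285.884931
per-turn = √(285.884931² + 5.5²) = √(81730.1940 + 30.25) = √81760.4440 = 285.937832
L = 2 × 285.937832 = 571.875665
V = π·2.25² × L = 15.904313 × 571.875665 = 9095.289463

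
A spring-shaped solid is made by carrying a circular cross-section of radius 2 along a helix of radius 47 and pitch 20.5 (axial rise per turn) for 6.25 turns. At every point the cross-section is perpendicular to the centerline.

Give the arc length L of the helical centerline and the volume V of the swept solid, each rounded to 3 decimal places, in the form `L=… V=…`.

L=1850.127 V=23249.387

2πR = 2π·47 = 295.309709
per-turn = √(295.309709² + 20.5²) = √(87207.8245 + 420.25) = √87628.0745 = 296.020395
L = 6.25 × 296.020395 = 1850.127471
V = π·2² × L = 12.566371 × 1850.127471 = 23249.387487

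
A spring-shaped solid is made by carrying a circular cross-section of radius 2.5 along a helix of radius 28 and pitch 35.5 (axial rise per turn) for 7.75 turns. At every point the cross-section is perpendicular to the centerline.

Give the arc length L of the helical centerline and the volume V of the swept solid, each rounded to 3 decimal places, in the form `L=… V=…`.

2πR = 2π·28 = 175.929189
per-turn = √(175.929189² + 35.5²) = √(30951.0794 + 1260.25) = √32211.3294 = 179.475150
L = 7.75 × 179.475150 = 1390.932411
V = π·2.5² × L = 19.634954 × 1390.932411 = 27310.894027

L=1390.932 V=27310.894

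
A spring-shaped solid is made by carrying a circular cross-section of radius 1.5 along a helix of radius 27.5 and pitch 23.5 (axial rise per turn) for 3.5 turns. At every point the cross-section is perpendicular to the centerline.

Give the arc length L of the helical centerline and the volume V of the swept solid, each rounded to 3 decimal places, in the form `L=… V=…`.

2πR = 2π·27.5 = 172.787596
per-turn = √(172.787596² + 23.5²) = √(29855.5533 + 552.25) = √30407.8033 = 174.378334
L = 3.5 × 174.378334 = 610.324168
V = π·1.5² × L = 7.068583 × 610.324168 = 4314.127329

L=610.324 V=4314.127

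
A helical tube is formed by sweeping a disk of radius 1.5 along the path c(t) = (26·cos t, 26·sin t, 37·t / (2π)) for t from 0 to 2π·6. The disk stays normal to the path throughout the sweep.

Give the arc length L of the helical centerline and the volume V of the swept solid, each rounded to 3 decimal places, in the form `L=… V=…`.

L=1005.003 V=7103.947

2πR = 2π·26 = 163.362818
per-turn = √(163.362818² + 37²) = √(26687.4103 + 1369) = √28056.4103 = 167.500479
L = 6 × 167.500479 = 1005.002871
V = π·1.5² × L = 7.068583 × 1005.002871 = 7103.946682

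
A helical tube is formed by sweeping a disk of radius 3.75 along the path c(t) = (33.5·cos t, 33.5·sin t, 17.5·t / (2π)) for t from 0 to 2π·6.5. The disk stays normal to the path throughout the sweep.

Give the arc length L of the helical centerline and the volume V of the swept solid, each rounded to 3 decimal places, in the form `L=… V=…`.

2πR = 2π·33.5 = 210.486708
per-turn = √(210.486708² + 17.5²) = √(44304.6542 + 306.25) = √44610.9042 = 211.212936
L = 6.5 × 211.212936 = 1372.884081
V = π·3.75² × L = 44.178647 × 1372.884081 = 60652.160774

L=1372.884 V=60652.161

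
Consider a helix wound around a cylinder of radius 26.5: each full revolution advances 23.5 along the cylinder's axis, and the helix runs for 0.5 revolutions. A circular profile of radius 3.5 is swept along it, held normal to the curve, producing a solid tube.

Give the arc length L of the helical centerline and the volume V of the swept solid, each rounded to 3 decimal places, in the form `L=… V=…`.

L=84.077 V=3235.674

2πR = 2π·26.5 = 166.504411
per-turn = √(166.504411² + 23.5²) = √(27723.7188 + 552.25) = √28275.9688 = 168.154598
L = 0.5 × 168.154598 = 84.077299
V = π·3.5² × L = 38.484510 × 84.077299 = 3235.673651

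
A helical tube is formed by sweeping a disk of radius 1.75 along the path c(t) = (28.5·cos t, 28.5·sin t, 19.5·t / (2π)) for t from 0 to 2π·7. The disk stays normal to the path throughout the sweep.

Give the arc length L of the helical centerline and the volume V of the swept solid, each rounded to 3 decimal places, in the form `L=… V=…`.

2πR = 2π·28.5 = 179.070781
per-turn = √(179.070781² + 19.5²) = √(32066.3447 + 380.25) = √32446.5947 = 180.129383
L = 7 × 180.129383 = 1260.905683
V = π·1.75² × L = 9.621128 × 1260.905683 = 12131.334339

L=1260.906 V=12131.334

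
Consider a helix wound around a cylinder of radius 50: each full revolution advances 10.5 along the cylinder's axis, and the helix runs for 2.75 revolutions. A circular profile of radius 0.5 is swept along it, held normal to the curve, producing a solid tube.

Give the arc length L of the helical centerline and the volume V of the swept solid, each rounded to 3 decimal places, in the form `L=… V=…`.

L=864.420 V=678.914

2πR = 2π·50 = 314.159265
per-turn = √(314.159265² + 10.5²) = √(98696.0440 + 110.25) = √98806.2940 = 314.334685
L = 2.75 × 314.334685 = 864.420383
V = π·0.5² × L = 0.785398 × 864.420383 = 678.914181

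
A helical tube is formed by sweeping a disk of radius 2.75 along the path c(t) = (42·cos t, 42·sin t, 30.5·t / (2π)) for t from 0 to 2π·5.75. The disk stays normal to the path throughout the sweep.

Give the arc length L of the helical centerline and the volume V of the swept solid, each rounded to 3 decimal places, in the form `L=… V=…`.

L=1527.490 V=36290.564

2πR = 2π·42 = 263.893783
per-turn = √(263.893783² + 30.5²) = √(69639.9287 + 930.25) = √70570.1787 = 265.650482
L = 5.75 × 265.650482 = 1527.490272
V = π·2.75² × L = 23.758294 × 1527.490272 = 36290.563646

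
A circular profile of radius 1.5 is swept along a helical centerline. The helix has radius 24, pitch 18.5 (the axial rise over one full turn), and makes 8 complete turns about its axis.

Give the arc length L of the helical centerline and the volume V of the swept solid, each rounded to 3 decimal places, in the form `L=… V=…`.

L=1215.416 V=8591.270

2πR = 2π·24 = 150.796447
per-turn = √(150.796447² + 18.5²) = √(22739.5685 + 342.25) = √23081.8185 = 151.927017
L = 8 × 151.927017 = 1215.416137
V = π·1.5² × L = 7.068583 × 1215.416137 = 8591.270417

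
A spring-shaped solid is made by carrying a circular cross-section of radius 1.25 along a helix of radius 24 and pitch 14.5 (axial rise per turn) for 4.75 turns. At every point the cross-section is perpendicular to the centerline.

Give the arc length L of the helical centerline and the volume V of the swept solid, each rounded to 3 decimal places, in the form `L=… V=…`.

L=719.587 V=3532.264

2πR = 2π·24 = 150.796447
per-turn = √(150.796447² + 14.5²) = √(22739.5685 + 210.25) = √22949.8185 = 151.491975
L = 4.75 × 151.491975 = 719.586882
V = π·1.25² × L = 4.908739 × 719.586882 = 3532.263847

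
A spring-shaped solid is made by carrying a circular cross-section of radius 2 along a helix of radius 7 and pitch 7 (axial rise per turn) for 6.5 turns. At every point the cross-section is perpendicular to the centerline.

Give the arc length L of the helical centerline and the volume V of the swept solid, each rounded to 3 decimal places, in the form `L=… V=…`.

L=289.483 V=3637.751

2πR = 2π·7 = 43.982297
per-turn = √(43.982297² + 7²) = √(1934.4425 + 49) = √1983.4425 = 44.535856
L = 6.5 × 44.535856 = 289.483063
V = π·2² × L = 12.566371 × 289.483063 = 3637.751462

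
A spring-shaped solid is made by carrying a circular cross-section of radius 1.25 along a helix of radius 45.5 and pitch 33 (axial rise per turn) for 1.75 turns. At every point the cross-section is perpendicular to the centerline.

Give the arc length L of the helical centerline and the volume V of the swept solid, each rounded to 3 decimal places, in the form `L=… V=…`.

L=503.621 V=2472.142

2πR = 2π·45.5 = 285.884931
per-turn = √(285.884931² + 33²) = √(81730.1940 + 1089) = √82819.1940 = 287.783241
L = 1.75 × 287.783241 = 503.620672
V = π·1.25² × L = 4.908739 × 503.620672 = 2472.142195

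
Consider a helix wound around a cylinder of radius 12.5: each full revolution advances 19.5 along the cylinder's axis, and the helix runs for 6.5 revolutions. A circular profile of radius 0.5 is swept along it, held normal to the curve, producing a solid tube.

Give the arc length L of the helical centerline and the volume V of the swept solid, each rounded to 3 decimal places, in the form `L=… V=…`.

L=526.008 V=413.126

2πR = 2π·12.5 = 78.539816
per-turn = √(78.539816² + 19.5²) = √(6168.5028 + 380.25) = √6548.7528 = 80.924364
L = 6.5 × 80.924364 = 526.008368
V = π·0.5² × L = 0.785398 × 526.008368 = 413.126007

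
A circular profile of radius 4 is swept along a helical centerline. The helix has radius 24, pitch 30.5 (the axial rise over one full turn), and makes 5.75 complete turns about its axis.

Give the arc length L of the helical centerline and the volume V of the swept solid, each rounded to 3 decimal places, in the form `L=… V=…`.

2πR = 2π·24 = 150.796447
per-turn = √(150.796447² + 30.5²) = √(22739.5685 + 930.25) = √23669.8185 = 153.849987
L = 5.75 × 153.849987 = 884.637426
V = π·4² × L = 50.265482 × 884.637426 = 44466.727018

L=884.637 V=44466.727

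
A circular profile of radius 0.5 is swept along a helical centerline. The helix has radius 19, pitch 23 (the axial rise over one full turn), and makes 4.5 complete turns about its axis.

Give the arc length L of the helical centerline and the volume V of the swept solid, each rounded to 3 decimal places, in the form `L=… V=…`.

L=547.092 V=429.685

2πR = 2π·19 = 119.380521
per-turn = √(119.380521² + 23²) = √(14251.7088 + 529) = √14780.7088 = 121.575938
L = 4.5 × 121.575938 = 547.091722
V = π·0.5² × L = 0.785398 × 547.091722 = 429.684834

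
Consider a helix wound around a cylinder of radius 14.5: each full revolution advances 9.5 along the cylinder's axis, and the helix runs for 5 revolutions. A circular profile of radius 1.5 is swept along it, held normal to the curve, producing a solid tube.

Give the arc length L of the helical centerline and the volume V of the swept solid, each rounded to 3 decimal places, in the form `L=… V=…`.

2πR = 2π·14.5 = 91.106187
per-turn = √(91.106187² + 9.5²) = √(8300.3373 + 90.25) = √8390.5873 = 91.600149
L = 5 × 91.600149 = 458.000745
V = π·1.5² × L = 7.068583 × 458.000745 = 3237.416496

L=458.001 V=3237.416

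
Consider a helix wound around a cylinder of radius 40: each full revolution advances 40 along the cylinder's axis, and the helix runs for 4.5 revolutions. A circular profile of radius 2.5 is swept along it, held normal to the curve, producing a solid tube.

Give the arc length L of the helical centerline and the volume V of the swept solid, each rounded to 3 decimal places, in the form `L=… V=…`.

L=1145.208 V=22486.101

2πR = 2π·40 = 251.327412
per-turn = √(251.327412² + 40²) = √(63165.4682 + 1600) = √64765.4682 = 254.490605
L = 4.5 × 254.490605 = 1145.207724
V = π·2.5² × L = 19.634954 × 1145.207724 = 22486.101072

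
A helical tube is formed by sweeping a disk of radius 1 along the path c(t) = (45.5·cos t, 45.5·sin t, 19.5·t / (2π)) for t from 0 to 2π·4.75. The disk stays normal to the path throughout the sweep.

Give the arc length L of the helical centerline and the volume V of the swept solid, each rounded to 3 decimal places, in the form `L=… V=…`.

L=1361.109 V=4276.049

2πR = 2π·45.5 = 285.884931
per-turn = √(285.884931² + 19.5²) = √(81730.1940 + 380.25) = √82110.4440 = 286.549200
L = 4.75 × 286.549200 = 1361.108700
V = π·1² × L = 3.141593 × 1361.108700 = 4276.049093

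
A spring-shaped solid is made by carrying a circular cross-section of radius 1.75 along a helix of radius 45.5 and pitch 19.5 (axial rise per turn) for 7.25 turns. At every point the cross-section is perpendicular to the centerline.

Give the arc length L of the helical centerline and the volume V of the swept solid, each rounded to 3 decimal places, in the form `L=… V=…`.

L=2077.482 V=19987.716

2πR = 2π·45.5 = 285.884931
per-turn = √(285.884931² + 19.5²) = √(81730.1940 + 380.25) = √82110.4440 = 286.549200
L = 7.25 × 286.549200 = 2077.481700
V = π·1.75² × L = 9.621128 × 2077.481700 = 19987.716321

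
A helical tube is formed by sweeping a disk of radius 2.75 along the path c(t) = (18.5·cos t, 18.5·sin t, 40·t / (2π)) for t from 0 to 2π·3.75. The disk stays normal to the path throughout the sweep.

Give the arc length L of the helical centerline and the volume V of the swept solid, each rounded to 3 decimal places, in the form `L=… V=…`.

L=460.983 V=10952.169

2πR = 2π·18.5 = 116.238928
per-turn = √(116.238928² + 40²) = √(13511.4884 + 1600) = √15111.4884 = 122.928794
L = 3.75 × 122.928794 = 460.982978
V = π·2.75² × L = 23.758294 × 460.982978 = 10952.169324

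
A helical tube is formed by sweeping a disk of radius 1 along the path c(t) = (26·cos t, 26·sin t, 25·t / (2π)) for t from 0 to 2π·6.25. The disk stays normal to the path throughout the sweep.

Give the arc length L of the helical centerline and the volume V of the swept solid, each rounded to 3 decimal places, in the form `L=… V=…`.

L=1032.904 V=3244.964

2πR = 2π·26 = 163.362818
per-turn = √(163.362818² + 25²) = √(26687.4103 + 625) = √27312.4103 = 165.264667
L = 6.25 × 165.264667 = 1032.904171
V = π·1² × L = 3.141593 × 1032.904171 = 3244.964157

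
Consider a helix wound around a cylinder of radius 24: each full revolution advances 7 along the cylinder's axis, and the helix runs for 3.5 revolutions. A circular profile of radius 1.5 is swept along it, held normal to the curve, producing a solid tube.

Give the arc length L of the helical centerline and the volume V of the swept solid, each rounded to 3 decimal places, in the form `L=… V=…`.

2πR = 2π·24 = 150.796447
per-turn = √(150.796447² + 7²) = √(22739.5685 + 49) = √22788.5685 = 150.958831
L = 3.5 × 150.958831 = 528.355907
V = π·1.5² × L = 7.068583 × 528.355907 = 3734.727832

L=528.356 V=3734.728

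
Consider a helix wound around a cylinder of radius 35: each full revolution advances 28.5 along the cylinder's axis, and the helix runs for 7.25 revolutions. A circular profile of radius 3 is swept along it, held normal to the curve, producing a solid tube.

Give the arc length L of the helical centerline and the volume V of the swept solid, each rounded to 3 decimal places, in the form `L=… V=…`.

L=1607.692 V=45456.408

2πR = 2π·35 = 219.911486
per-turn = √(219.911486² + 28.5²) = √(48361.0616 + 812.25) = √49173.3116 = 221.750562
L = 7.25 × 221.750562 = 1607.691572
V = π·3² × L = 28.274334 × 1607.691572 = 45456.408273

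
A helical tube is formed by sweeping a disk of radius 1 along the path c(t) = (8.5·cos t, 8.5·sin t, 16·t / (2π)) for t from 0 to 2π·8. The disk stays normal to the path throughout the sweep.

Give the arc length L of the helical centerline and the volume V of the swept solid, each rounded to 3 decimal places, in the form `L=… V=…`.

2πR = 2π·8.5 = 53.407075
per-turn = √(53.407075² + 16²) = √(2852.3157 + 256) = √3108.3157 = 55.752271
L = 8 × 55.752271 = 446.018164
V = π·1² × L = 3.141593 × 446.018164 = 1401.207389

L=446.018 V=1401.207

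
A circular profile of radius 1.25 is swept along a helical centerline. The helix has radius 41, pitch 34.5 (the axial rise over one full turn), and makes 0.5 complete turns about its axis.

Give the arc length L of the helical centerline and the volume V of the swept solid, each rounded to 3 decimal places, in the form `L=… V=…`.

2πR = 2π·41 = 257.610598
per-turn = √(257.610598² + 34.5²) = √(66363.2200 + 1190.25) = √67553.4700 = 259.910504
L = 0.5 × 259.910504 = 129.955252
V = π·1.25² × L = 4.908739 × 129.955252 = 637.916351

L=129.955 V=637.916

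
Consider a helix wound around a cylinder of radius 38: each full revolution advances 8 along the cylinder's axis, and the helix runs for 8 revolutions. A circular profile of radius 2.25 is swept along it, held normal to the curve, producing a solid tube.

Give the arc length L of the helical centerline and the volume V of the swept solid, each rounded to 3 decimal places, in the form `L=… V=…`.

L=1911.160 V=30395.690

2πR = 2π·38 = 238.761042
per-turn = √(238.761042² + 8²) = √(57006.8350 + 64) = √57070.8350 = 238.895029
L = 8 × 238.895029 = 1911.160234
V = π·2.25² × L = 15.904313 × 1911.160234 = 30395.690195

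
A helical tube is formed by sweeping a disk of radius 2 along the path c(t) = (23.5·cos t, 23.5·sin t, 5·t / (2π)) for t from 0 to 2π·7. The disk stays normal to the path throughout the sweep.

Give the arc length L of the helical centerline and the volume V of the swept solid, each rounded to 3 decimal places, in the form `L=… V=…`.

L=1034.176 V=12995.844

2πR = 2π·23.5 = 147.654855
per-turn = √(147.654855² + 5²) = √(21801.9561 + 25) = √21826.9561 = 147.739487
L = 7 × 147.739487 = 1034.176411
V = π·2² × L = 12.566371 × 1034.176411 = 12995.844067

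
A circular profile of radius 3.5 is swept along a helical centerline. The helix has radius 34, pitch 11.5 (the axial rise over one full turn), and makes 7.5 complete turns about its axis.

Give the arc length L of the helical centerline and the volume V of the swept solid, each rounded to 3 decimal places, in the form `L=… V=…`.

L=1604.532 V=61749.631

2πR = 2π·34 = 213.628300
per-turn = √(213.628300² + 11.5²) = √(45637.0508 + 132.25) = √45769.3008 = 213.937609
L = 7.5 × 213.937609 = 1604.532071
V = π·3.5² × L = 38.484510 × 1604.532071 = 61749.630546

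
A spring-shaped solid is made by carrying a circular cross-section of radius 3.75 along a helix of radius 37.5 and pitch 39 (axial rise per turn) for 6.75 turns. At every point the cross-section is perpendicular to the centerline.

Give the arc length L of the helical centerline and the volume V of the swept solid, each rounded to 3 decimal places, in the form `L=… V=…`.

L=1612.071 V=71219.106

2πR = 2π·37.5 = 235.619449
per-turn = √(235.619449² + 39²) = √(55516.5248 + 1521) = √57037.5248 = 238.825302
L = 6.75 × 238.825302 = 1612.070787
V = π·3.75² × L = 44.178647 × 1612.070787 = 71219.105732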